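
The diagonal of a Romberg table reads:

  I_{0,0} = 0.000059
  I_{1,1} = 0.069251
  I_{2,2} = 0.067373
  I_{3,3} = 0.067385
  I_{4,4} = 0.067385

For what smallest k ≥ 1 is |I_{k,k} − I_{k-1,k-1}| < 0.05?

|I_{1,1} − I_{0,0}| = 0.069192 ≥ 0.05
|I_{2,2} − I_{1,1}| = 0.001878 < 0.05

k = 2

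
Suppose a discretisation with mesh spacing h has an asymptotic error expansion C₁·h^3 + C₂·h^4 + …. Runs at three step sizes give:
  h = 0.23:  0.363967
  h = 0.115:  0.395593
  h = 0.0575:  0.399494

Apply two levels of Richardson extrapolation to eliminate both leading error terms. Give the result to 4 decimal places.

First eliminate the h^3 term (factor 2^3 = 8):
  B₁ = (8·0.395593 − 0.363967)/7 = 0.400111
  B₂ = (8·0.399494 − 0.395593)/7 = 0.400051
Then eliminate the h^4 term (factor 2^4 = 16):
  (16·0.400051 − 0.400111)/15 = 0.400047

0.4000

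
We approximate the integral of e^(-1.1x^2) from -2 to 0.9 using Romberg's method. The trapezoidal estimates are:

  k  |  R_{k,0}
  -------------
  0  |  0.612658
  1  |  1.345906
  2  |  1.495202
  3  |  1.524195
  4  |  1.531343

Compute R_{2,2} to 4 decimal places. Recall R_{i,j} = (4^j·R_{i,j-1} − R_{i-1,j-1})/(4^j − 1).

1.5419

Richardson extrapolation on the trapezoidal column (denominator 4−1=3):
R_{1,1} = 1.345906 + (1.345906 − 0.612658)/3 = 1.590322
R_{2,1} = (4·1.495202 − 1.345906) / 3 = 1.544967
R_{2,2} = 1.544967 + (1.544967 − 1.590322)/15 = 1.541943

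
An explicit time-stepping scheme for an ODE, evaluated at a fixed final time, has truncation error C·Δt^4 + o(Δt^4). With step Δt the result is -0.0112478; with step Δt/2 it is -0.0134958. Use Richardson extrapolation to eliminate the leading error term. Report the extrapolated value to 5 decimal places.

-0.01365

The leading error scales as Δt^4; refining by a factor of 2 reduces it by 2^4 = 16.
Extrapolated value = (16·A(Δt/2) − A(Δt)) / (16 − 1)
= (16·(-0.0134958) − (-0.0112478)) / 15
= -0.2046850 / 15 = -0.0136457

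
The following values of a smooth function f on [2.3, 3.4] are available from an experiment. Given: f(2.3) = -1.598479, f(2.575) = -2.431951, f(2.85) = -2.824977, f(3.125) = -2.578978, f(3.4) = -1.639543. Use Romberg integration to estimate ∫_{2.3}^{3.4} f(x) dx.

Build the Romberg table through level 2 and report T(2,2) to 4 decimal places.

T(0,0) (trapezoid, 1 panel, h=1.1000): -1.780912
T(1,0) (trapezoid, 2 panels, h=0.5500): -2.444193
T(2,0) (trapezoid, 4 panels, h=0.2750): -2.600102
T(1,1) = -2.444193 + (-2.444193 − (-1.780912))/3 = -2.665287
T(2,1) = -2.600102 + (-2.600102 − (-2.444193))/3 = -2.652072
T(2,2) = -2.652072 + (-2.652072 − (-2.665287))/15 = -2.651191

-2.6512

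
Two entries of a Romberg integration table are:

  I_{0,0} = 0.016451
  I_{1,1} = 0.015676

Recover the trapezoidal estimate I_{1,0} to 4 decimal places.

0.0159

From I_{1,1} = (4·I_{1,0} − I_{0,0})/3, solve for I_{1,0}:
4·I_{1,0} = 3·0.015676 + 0.016451 = 0.063479
I_{1,0} = 0.015870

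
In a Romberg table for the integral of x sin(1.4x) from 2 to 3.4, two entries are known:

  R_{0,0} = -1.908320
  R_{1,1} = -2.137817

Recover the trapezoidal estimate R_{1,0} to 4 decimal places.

From R_{1,1} = (4·R_{1,0} − R_{0,0})/3, solve for R_{1,0}:
4·R_{1,0} = 3·(-2.137817) + (-1.908320) = -8.321771
R_{1,0} = -2.080443

-2.0804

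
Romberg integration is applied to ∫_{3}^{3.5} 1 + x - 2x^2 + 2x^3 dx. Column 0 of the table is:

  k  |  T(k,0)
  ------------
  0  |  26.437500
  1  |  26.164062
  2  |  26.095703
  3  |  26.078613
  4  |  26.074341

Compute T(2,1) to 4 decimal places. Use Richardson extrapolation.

T(2,1) = (4·26.095703 − 26.164062) / 3 = 26.072917

26.0729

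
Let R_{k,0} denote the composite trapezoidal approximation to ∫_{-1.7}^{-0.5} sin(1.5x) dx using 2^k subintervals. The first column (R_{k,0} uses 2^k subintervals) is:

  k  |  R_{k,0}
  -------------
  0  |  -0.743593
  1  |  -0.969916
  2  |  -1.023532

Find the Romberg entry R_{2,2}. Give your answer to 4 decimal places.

Richardson extrapolation on the trapezoidal column (denominator 4−1=3):
R_{1,1} = -0.969916 + (-0.969916 − (-0.743593))/3 = -1.045357
R_{2,1} = (4·(-1.023532) − (-0.969916)) / 3 = -1.041404
R_{2,2} = -1.041404 + (-1.041404 − (-1.045357))/15 = -1.041140

-1.0411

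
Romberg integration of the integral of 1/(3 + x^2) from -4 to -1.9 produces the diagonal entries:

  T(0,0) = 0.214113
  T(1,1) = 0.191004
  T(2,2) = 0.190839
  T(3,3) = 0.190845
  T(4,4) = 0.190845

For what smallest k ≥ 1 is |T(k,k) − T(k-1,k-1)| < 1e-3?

k = 2

|T(1,1) − T(0,0)| = 0.023109 ≥ 1e-3
|T(2,2) − T(1,1)| = 0.000165 < 1e-3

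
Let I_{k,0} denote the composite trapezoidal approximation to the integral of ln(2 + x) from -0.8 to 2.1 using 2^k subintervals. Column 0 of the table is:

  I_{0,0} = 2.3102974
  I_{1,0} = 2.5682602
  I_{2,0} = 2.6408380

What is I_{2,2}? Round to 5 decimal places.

2.66575

I_{1,1} = 2.5682602 + (2.5682602 − 2.3102974)/3 = 2.6542478
I_{2,1} = 2.6408380 + (2.6408380 − 2.5682602)/3 = 2.6650306
I_{2,2} = (16·2.6650306 − 2.6542478) / 15 = 2.6657495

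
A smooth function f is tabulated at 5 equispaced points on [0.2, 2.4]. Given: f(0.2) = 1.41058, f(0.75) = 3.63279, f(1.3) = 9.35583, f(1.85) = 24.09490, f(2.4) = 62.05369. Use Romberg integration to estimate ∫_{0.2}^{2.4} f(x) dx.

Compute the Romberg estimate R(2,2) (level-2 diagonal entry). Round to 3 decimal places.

35.293

R(0,0) (trapezoid, 1 panel, h=2.2000): 69.81070
R(1,0) (trapezoid, 2 panels, h=1.1000): 45.19676
R(2,0) (trapezoid, 4 panels, h=0.5500): 37.84861
R(1,1) = 45.19676 + (45.19676 − 69.81070)/3 = 36.99211
R(2,1) = 37.84861 + (37.84861 − 45.19676)/3 = 35.39923
R(2,2) = 35.39923 + (35.39923 − 36.99211)/15 = 35.29304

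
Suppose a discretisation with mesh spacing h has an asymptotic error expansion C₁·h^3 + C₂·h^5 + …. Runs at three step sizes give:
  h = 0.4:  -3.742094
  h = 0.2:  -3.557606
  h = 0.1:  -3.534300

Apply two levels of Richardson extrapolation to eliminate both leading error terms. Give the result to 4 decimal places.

-3.5310

First eliminate the h^3 term (factor 2^3 = 8):
  B₁ = (8·(-3.557606) − (-3.742094))/7 = -3.531251
  B₂ = (8·(-3.534300) − (-3.557606))/7 = -3.530971
Then eliminate the h^5 term (factor 2^5 = 32):
  (32·(-3.530971) − (-3.531251))/31 = -3.530962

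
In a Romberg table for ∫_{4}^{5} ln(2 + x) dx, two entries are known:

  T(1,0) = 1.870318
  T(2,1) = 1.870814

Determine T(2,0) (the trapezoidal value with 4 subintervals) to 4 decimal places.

From T(2,1) = (4·T(2,0) − T(1,0))/3, solve for T(2,0):
4·T(2,0) = 3·1.870814 + 1.870318 = 7.482760
T(2,0) = 1.870690

1.8707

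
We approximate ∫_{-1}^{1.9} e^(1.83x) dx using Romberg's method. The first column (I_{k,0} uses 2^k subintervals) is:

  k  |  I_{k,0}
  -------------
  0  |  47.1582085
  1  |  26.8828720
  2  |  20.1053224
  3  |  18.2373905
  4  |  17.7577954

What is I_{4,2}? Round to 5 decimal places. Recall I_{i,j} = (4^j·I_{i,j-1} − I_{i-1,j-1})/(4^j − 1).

17.59681

I_{3,1} = (4·18.2373905 − 20.1053224) / 3 = 17.6147465
I_{4,1} = (4·17.7577954 − 18.2373905) / 3 = 17.5979304
I_{4,2} = 17.5979304 + (17.5979304 − 17.6147465)/15 = 17.5968093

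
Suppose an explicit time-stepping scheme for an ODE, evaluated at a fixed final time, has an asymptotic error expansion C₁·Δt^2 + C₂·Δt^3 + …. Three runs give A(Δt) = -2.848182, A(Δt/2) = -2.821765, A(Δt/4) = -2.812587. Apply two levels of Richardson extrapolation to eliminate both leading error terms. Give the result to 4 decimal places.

First eliminate the Δt^2 term (factor 2^2 = 4):
  B₁ = (4·(-2.821765) − (-2.848182))/3 = -2.812959
  B₂ = (4·(-2.812587) − (-2.821765))/3 = -2.809528
Then eliminate the Δt^3 term (factor 2^3 = 8):
  (8·(-2.809528) − (-2.812959))/7 = -2.809038

-2.8090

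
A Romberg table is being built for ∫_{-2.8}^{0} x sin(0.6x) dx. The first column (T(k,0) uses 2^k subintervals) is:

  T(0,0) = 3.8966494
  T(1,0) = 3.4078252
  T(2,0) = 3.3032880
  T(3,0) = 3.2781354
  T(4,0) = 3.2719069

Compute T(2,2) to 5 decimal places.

3.27001

Richardson extrapolation on the trapezoidal column (denominator 4−1=3):
T(1,1) = 3.4078252 + (3.4078252 − 3.8966494)/3 = 3.2448838
T(2,1) = (4·3.3032880 − 3.4078252) / 3 = 3.2684423
T(2,2) = (16·3.2684423 − 3.2448838) / 15 = 3.2700129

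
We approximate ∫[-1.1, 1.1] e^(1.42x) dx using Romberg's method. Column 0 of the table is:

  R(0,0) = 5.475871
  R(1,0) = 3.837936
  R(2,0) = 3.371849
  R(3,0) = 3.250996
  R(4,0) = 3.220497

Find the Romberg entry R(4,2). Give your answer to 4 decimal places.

3.2103

Richardson extrapolation on the trapezoidal column (denominator 4−1=3):
R(3,1) = (4·3.250996 − 3.371849) / 3 = 3.210712
R(4,1) = (4·3.220497 − 3.250996) / 3 = 3.210331
R(4,2) = 3.210331 + (3.210331 − 3.210712)/15 = 3.210306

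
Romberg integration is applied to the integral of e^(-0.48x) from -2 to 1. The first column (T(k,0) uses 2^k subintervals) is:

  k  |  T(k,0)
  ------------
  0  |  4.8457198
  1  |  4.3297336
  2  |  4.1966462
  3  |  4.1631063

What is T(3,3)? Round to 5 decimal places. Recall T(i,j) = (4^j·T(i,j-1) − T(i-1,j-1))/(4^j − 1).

4.15190

T(1,1) = (4·4.3297336 − 4.8457198) / 3 = 4.1577382
T(2,1) = 4.1966462 + (4.1966462 − 4.3297336)/3 = 4.1522837
T(3,1) = (4·4.1631063 − 4.1966462) / 3 = 4.1519263
T(2,2) = (16·4.1522837 − 4.1577382) / 15 = 4.1519201
T(3,2) = (16·4.1519263 − 4.1522837) / 15 = 4.1519025
T(3,3) = (64·4.1519025 − 4.1519201) / 63 = 4.1519022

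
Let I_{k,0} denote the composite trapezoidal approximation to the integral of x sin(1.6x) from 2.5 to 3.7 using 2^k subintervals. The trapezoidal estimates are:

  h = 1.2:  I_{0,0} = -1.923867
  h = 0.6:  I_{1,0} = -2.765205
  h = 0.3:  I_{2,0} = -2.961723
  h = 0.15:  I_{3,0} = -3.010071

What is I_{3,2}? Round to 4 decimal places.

Richardson extrapolation on the trapezoidal column (denominator 4−1=3):
I_{2,1} = (4·(-2.961723) − (-2.765205)) / 3 = -3.027229
I_{3,1} = -3.010071 + (-3.010071 − (-2.961723))/3 = -3.026187
I_{3,2} = -3.026187 + (-3.026187 − (-3.027229))/15 = -3.026118

-3.0261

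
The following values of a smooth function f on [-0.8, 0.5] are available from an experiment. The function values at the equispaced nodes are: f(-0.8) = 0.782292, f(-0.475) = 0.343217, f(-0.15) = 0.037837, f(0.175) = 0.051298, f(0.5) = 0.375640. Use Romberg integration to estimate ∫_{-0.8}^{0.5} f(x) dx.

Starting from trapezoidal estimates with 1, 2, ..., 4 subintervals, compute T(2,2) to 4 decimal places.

T(0,0) (trapezoid, 1 panel, h=1.3000): 0.752656
T(1,0) (trapezoid, 2 panels, h=0.6500): 0.400922
T(2,0) (trapezoid, 4 panels, h=0.3250): 0.328678
T(1,1) = 0.400922 + (0.400922 − 0.752656)/3 = 0.283677
T(2,1) = 0.328678 + (0.328678 − 0.400922)/3 = 0.304597
T(2,2) = 0.304597 + (0.304597 − 0.283677)/15 = 0.305992

0.3060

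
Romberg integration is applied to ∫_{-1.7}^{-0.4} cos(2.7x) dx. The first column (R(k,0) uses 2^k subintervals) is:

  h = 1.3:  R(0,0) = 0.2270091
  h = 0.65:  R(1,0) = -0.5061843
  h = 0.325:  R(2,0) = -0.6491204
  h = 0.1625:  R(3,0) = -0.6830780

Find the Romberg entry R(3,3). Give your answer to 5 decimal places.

Richardson extrapolation on the trapezoidal column (denominator 4−1=3):
R(1,1) = (4·(-0.5061843) − 0.2270091) / 3 = -0.7505821
R(2,1) = -0.6491204 + (-0.6491204 − (-0.5061843))/3 = -0.6967658
R(3,1) = (4·(-0.6830780) − (-0.6491204)) / 3 = -0.6943972
R(2,2) = -0.6967658 + (-0.6967658 − (-0.7505821))/15 = -0.6931780
R(3,2) = (16·(-0.6943972) − (-0.6967658)) / 15 = -0.6942393
R(3,3) = -0.6942393 + (-0.6942393 − (-0.6931780))/63 = -0.6942561

-0.69426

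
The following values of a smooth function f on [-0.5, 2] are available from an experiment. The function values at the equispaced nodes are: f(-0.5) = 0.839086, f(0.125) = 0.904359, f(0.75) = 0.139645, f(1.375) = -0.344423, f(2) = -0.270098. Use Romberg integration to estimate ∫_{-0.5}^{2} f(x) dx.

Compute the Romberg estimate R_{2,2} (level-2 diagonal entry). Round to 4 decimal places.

0.6549

R_{0,0} (trapezoid, 1 panel, h=2.5000): 0.711235
R_{1,0} (trapezoid, 2 panels, h=1.2500): 0.530174
R_{2,0} (trapezoid, 4 panels, h=0.6250): 0.615047
R_{1,1} = 0.530174 + (0.530174 − 0.711235)/3 = 0.469820
R_{2,1} = 0.615047 + (0.615047 − 0.530174)/3 = 0.643338
R_{2,2} = 0.643338 + (0.643338 − 0.469820)/15 = 0.654906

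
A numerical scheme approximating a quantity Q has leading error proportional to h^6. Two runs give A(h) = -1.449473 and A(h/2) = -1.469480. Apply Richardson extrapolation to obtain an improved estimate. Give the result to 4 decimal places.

The leading error scales as h^6; refining by a factor of 2 reduces it by 2^6 = 64.
Extrapolated value = (64·A(h/2) − A(h)) / (64 − 1)
= (64·(-1.469480) − (-1.449473)) / 63
= -92.597247 / 63 = -1.469798

-1.4698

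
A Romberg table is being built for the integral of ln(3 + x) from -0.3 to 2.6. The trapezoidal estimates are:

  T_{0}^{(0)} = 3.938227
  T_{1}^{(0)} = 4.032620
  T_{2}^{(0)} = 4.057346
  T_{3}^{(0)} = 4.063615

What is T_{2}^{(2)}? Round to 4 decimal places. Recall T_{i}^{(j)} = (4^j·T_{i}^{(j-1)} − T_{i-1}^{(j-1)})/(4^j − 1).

4.0657

T_{1}^{(1)} = (4·4.032620 − 3.938227) / 3 = 4.064084
T_{2}^{(1)} = 4.057346 + (4.057346 − 4.032620)/3 = 4.065588
T_{2}^{(2)} = 4.065588 + (4.065588 − 4.064084)/15 = 4.065688
(Column j=1 coincides with Simpson's rule on the same nodes.)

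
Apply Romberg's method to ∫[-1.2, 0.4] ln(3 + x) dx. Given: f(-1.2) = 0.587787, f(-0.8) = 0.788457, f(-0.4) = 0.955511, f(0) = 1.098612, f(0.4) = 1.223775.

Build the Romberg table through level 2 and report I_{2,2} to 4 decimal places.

I_{0,0} (trapezoid, 1 panel, h=1.6000): 1.449250
I_{1,0} (trapezoid, 2 panels, h=0.8000): 1.489034
I_{2,0} (trapezoid, 4 panels, h=0.4000): 1.499344
I_{1,1} = 1.489034 + (1.489034 − 1.449250)/3 = 1.502295
I_{2,1} = 1.499344 + (1.499344 − 1.489034)/3 = 1.502781
I_{2,2} = 1.502781 + (1.502781 − 1.502295)/15 = 1.502813

1.5028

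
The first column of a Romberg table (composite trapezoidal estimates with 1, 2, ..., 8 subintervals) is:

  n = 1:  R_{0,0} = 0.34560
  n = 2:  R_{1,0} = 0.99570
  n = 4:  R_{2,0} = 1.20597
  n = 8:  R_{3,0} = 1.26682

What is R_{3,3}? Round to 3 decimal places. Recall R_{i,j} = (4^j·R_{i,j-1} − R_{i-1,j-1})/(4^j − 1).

1.288

R_{1,1} = (4·0.99570 − 0.34560) / 3 = 1.21240
R_{2,1} = 1.20597 + (1.20597 − 0.99570)/3 = 1.27606
R_{3,1} = (4·1.26682 − 1.20597) / 3 = 1.28710
R_{2,2} = (16·1.27606 − 1.21240) / 15 = 1.28030
R_{3,2} = (16·1.28710 − 1.27606) / 15 = 1.28784
R_{3,3} = (64·1.28784 − 1.28030) / 63 = 1.28796
(Column j=1 coincides with Simpson's rule on the same nodes.)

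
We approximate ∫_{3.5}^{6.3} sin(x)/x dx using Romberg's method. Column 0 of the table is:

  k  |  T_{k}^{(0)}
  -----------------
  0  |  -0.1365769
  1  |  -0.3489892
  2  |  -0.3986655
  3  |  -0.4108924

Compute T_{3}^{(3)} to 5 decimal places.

-0.41495

T_{1}^{(1)} = (4·(-0.3489892) − (-0.1365769)) / 3 = -0.4197933
T_{2}^{(1)} = (4·(-0.3986655) − (-0.3489892)) / 3 = -0.4152243
T_{3}^{(1)} = (4·(-0.4108924) − (-0.3986655)) / 3 = -0.4149680
T_{2}^{(2)} = -0.4152243 + (-0.4152243 − (-0.4197933))/15 = -0.4149197
T_{3}^{(2)} = -0.4149680 + (-0.4149680 − (-0.4152243))/15 = -0.4149509
T_{3}^{(3)} = -0.4149509 + (-0.4149509 − (-0.4149197))/63 = -0.4149514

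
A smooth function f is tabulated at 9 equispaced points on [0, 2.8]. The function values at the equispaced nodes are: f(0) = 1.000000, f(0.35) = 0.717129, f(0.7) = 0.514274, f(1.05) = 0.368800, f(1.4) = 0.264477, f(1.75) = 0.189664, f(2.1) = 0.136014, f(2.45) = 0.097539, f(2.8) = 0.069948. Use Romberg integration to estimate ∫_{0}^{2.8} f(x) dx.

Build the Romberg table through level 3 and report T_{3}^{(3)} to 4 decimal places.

T_{0}^{(0)} (trapezoid, 1 panel, h=2.8000): 1.497927
T_{1}^{(0)} (trapezoid, 2 panels, h=1.4000): 1.119231
T_{2}^{(0)} (trapezoid, 4 panels, h=0.7000): 1.014817
T_{3}^{(0)} (trapezoid, 8 panels, h=0.3500): 0.988005
T_{1}^{(1)} = 1.119231 + (1.119231 − 1.497927)/3 = 0.992999
T_{2}^{(1)} = 1.014817 + (1.014817 − 1.119231)/3 = 0.980012
T_{3}^{(1)} = 0.988005 + (0.988005 − 1.014817)/3 = 0.979068
T_{2}^{(2)} = 0.980012 + (0.980012 − 0.992999)/15 = 0.979146
T_{3}^{(2)} = 0.979068 + (0.979068 − 0.980012)/15 = 0.979005
T_{3}^{(3)} = 0.979005 + (0.979005 − 0.979146)/63 = 0.979003

0.9790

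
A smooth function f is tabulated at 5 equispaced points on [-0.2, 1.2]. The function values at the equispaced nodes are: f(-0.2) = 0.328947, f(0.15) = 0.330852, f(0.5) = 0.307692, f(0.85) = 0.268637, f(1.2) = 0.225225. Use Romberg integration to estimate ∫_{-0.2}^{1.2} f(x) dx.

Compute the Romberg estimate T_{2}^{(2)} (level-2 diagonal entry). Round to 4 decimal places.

0.4162

T_{0}^{(0)} (trapezoid, 1 panel, h=1.4000): 0.387920
T_{1}^{(0)} (trapezoid, 2 panels, h=0.7000): 0.409345
T_{2}^{(0)} (trapezoid, 4 panels, h=0.3500): 0.414493
T_{1}^{(1)} = 0.409345 + (0.409345 − 0.387920)/3 = 0.416487
T_{2}^{(1)} = 0.414493 + (0.414493 − 0.409345)/3 = 0.416209
T_{2}^{(2)} = 0.416209 + (0.416209 − 0.416487)/15 = 0.416190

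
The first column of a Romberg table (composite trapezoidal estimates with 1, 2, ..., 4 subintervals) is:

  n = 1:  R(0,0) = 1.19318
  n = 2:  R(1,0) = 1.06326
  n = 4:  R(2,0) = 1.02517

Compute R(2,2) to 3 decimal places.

Richardson extrapolation on the trapezoidal column (denominator 4−1=3):
R(1,1) = 1.06326 + (1.06326 − 1.19318)/3 = 1.01995
R(2,1) = (4·1.02517 − 1.06326) / 3 = 1.01247
R(2,2) = (16·1.01247 − 1.01995) / 15 = 1.01197
(Column j=1 coincides with Simpson's rule on the same nodes.)

1.012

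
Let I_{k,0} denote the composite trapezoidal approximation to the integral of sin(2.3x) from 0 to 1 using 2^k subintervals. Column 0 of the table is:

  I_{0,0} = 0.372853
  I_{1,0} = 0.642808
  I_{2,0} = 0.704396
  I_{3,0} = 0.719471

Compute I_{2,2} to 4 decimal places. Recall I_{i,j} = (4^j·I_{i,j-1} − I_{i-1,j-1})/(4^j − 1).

Richardson extrapolation on the trapezoidal column (denominator 4−1=3):
I_{1,1} = (4·0.642808 − 0.372853) / 3 = 0.732793
I_{2,1} = 0.704396 + (0.704396 − 0.642808)/3 = 0.724925
I_{2,2} = 0.724925 + (0.724925 − 0.732793)/15 = 0.724400

0.7244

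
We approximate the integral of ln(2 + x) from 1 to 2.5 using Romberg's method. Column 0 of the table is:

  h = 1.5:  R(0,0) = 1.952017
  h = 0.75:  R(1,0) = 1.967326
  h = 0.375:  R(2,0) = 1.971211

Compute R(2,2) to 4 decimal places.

R(1,1) = 1.967326 + (1.967326 − 1.952017)/3 = 1.972429
R(2,1) = 1.971211 + (1.971211 − 1.967326)/3 = 1.972506
R(2,2) = 1.972506 + (1.972506 − 1.972429)/15 = 1.972511

1.9725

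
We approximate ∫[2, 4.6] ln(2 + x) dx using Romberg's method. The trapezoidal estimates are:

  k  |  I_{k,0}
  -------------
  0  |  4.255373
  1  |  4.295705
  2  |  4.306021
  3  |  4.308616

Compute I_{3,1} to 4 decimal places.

I_{3,1} = 4.308616 + (4.308616 − 4.306021)/3 = 4.309481

4.3095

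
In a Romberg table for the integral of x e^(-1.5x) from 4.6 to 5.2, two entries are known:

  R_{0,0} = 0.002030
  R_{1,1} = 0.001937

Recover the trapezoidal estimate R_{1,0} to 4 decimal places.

From R_{1,1} = (4·R_{1,0} − R_{0,0})/3, solve for R_{1,0}:
4·R_{1,0} = 3·0.001937 + 0.002030 = 0.007841
R_{1,0} = 0.001960

0.0020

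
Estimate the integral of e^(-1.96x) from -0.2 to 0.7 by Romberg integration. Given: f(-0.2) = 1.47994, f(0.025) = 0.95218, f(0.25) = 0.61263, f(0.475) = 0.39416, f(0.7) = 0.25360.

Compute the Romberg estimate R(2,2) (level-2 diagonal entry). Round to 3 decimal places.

0.626

R(0,0) (trapezoid, 1 panel, h=0.9000): 0.78009
R(1,0) (trapezoid, 2 panels, h=0.4500): 0.66573
R(2,0) (trapezoid, 4 panels, h=0.2250): 0.63579
R(1,1) = 0.66573 + (0.66573 − 0.78009)/3 = 0.62761
R(2,1) = 0.63579 + (0.63579 − 0.66573)/3 = 0.62581
R(2,2) = 0.62581 + (0.62581 − 0.62761)/15 = 0.62569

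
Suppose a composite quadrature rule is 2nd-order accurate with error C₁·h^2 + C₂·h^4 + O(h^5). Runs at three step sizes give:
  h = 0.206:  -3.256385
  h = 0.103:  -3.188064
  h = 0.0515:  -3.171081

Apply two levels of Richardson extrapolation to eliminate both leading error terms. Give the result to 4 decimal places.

First eliminate the h^2 term (factor 2^2 = 4):
  B₁ = (4·(-3.188064) − (-3.256385))/3 = -3.165290
  B₂ = (4·(-3.171081) − (-3.188064))/3 = -3.165420
Then eliminate the h^4 term (factor 2^4 = 16):
  (16·(-3.165420) − (-3.165290))/15 = -3.165429

-3.1654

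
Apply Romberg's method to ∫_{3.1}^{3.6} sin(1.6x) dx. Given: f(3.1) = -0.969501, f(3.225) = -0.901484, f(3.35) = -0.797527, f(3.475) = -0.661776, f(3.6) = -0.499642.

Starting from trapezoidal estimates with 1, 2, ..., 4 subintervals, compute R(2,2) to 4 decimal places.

R(0,0) (trapezoid, 1 panel, h=0.5000): -0.367286
R(1,0) (trapezoid, 2 panels, h=0.2500): -0.383025
R(2,0) (trapezoid, 4 panels, h=0.1250): -0.386920
R(1,1) = -0.383025 + (-0.383025 − (-0.367286))/3 = -0.388271
R(2,1) = -0.386920 + (-0.386920 − (-0.383025))/3 = -0.388218
R(2,2) = -0.388218 + (-0.388218 − (-0.388271))/15 = -0.388214

-0.3882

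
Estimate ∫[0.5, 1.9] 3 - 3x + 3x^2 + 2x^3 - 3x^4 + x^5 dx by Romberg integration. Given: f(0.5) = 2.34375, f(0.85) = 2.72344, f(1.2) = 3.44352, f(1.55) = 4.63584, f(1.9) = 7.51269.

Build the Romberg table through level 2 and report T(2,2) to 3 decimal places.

5.379

T(0,0) (trapezoid, 1 panel, h=1.4000): 6.89951
T(1,0) (trapezoid, 2 panels, h=0.7000): 5.86022
T(2,0) (trapezoid, 4 panels, h=0.3500): 5.50586
T(1,1) = 5.86022 + (5.86022 − 6.89951)/3 = 5.51379
T(2,1) = 5.50586 + (5.50586 − 5.86022)/3 = 5.38774
T(2,2) = 5.38774 + (5.38774 − 5.51379)/15 = 5.37934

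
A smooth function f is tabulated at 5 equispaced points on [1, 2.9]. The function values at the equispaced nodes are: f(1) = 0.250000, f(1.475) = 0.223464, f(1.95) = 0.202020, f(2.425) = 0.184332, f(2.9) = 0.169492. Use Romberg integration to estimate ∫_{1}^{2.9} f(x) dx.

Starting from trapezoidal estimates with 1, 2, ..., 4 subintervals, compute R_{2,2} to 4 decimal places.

0.3887

R_{0,0} (trapezoid, 1 panel, h=1.9000): 0.398517
R_{1,0} (trapezoid, 2 panels, h=0.9500): 0.391178
R_{2,0} (trapezoid, 4 panels, h=0.4750): 0.389292
R_{1,1} = 0.391178 + (0.391178 − 0.398517)/3 = 0.388732
R_{2,1} = 0.389292 + (0.389292 − 0.391178)/3 = 0.388663
R_{2,2} = 0.388663 + (0.388663 − 0.388732)/15 = 0.388658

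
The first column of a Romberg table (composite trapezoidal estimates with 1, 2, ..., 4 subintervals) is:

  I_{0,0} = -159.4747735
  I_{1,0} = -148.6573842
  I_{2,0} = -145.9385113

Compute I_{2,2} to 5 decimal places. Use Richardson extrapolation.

Richardson extrapolation on the trapezoidal column (denominator 4−1=3):
I_{1,1} = (4·(-148.6573842) − (-159.4747735)) / 3 = -145.0515878
I_{2,1} = -145.9385113 + (-145.9385113 − (-148.6573842))/3 = -145.0322203
I_{2,2} = (16·(-145.0322203) − (-145.0515878)) / 15 = -145.0309291

-145.03093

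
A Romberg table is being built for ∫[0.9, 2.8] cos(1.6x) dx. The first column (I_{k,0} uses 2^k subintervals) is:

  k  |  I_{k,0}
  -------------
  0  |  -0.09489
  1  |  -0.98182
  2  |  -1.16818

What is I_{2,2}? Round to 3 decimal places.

-1.227

Richardson extrapolation on the trapezoidal column (denominator 4−1=3):
I_{1,1} = (4·(-0.98182) − (-0.09489)) / 3 = -1.27746
I_{2,1} = -1.16818 + (-1.16818 − (-0.98182))/3 = -1.23030
I_{2,2} = -1.23030 + (-1.23030 − (-1.27746))/15 = -1.22716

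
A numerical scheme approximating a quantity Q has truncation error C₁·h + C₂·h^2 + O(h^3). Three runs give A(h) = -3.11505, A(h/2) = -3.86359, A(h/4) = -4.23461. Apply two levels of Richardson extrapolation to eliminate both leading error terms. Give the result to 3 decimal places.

First eliminate the h term (factor 2^1 = 2):
  B₁ = (2·(-3.86359) − (-3.11505))/1 = -4.61213
  B₂ = (2·(-4.23461) − (-3.86359))/1 = -4.60563
Then eliminate the h^2 term (factor 2^2 = 4):
  (4·(-4.60563) − (-4.61213))/3 = -4.60346

-4.603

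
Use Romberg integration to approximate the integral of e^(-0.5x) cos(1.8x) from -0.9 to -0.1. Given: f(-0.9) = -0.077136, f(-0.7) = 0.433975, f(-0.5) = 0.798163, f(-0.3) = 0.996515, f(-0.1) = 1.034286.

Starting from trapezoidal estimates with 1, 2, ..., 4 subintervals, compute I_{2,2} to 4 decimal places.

I_{0,0} (trapezoid, 1 panel, h=0.8000): 0.382860
I_{1,0} (trapezoid, 2 panels, h=0.4000): 0.510695
I_{2,0} (trapezoid, 4 panels, h=0.2000): 0.541446
I_{1,1} = 0.510695 + (0.510695 − 0.382860)/3 = 0.553307
I_{2,1} = 0.541446 + (0.541446 − 0.510695)/3 = 0.551696
I_{2,2} = 0.551696 + (0.551696 − 0.553307)/15 = 0.551589

0.5516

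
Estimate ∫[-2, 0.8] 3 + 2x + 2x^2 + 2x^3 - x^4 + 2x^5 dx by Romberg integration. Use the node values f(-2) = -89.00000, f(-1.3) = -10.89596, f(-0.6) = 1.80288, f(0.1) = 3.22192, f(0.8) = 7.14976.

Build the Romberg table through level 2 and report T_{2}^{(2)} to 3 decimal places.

-24.792

T_{0}^{(0)} (trapezoid, 1 panel, h=2.8000): -114.59034
T_{1}^{(0)} (trapezoid, 2 panels, h=1.4000): -54.77114
T_{2}^{(0)} (trapezoid, 4 panels, h=0.7000): -32.75740
T_{1}^{(1)} = -54.77114 + (-54.77114 − (-114.59034))/3 = -34.83141
T_{2}^{(1)} = -32.75740 + (-32.75740 − (-54.77114))/3 = -25.41949
T_{2}^{(2)} = -25.41949 + (-25.41949 − (-34.83141))/15 = -24.79203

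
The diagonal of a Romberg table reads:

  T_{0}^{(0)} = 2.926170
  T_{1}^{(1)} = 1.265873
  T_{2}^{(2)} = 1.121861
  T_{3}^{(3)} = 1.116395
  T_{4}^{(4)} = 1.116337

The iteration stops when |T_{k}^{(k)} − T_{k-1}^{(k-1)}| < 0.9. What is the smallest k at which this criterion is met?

k = 2

|T_{1}^{(1)} − T_{0}^{(0)}| = 1.660297 ≥ 0.9
|T_{2}^{(2)} − T_{1}^{(1)}| = 0.144012 < 0.9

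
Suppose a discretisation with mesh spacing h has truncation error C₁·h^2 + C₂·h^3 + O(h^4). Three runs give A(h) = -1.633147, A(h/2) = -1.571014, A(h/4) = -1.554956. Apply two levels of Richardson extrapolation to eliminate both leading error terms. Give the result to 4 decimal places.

First eliminate the h^2 term (factor 2^2 = 4):
  B₁ = (4·(-1.571014) − (-1.633147))/3 = -1.550303
  B₂ = (4·(-1.554956) − (-1.571014))/3 = -1.549603
Then eliminate the h^3 term (factor 2^3 = 8):
  (8·(-1.549603) − (-1.550303))/7 = -1.549503

-1.5495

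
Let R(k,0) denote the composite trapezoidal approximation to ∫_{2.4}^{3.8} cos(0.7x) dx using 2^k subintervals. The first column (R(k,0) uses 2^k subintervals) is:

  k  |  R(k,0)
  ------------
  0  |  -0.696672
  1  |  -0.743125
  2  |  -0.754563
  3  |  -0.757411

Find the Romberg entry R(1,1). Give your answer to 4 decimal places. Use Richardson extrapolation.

Richardson extrapolation on the trapezoidal column (denominator 4−1=3):
R(1,1) = (4·(-0.743125) − (-0.696672)) / 3 = -0.758609

-0.7586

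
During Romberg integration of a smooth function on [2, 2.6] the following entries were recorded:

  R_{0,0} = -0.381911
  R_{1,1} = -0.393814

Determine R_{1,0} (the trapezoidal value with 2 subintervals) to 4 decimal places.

-0.3908

From R_{1,1} = (4·R_{1,0} − R_{0,0})/3, solve for R_{1,0}:
4·R_{1,0} = 3·(-0.393814) + (-0.381911) = -1.563353
R_{1,0} = -0.390838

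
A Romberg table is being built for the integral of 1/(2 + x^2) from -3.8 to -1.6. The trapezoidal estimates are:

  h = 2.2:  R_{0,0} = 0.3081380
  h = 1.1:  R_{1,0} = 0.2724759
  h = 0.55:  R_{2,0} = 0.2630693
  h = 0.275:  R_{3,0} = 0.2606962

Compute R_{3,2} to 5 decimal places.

0.25990

R_{2,1} = (4·0.2630693 − 0.2724759) / 3 = 0.2599338
R_{3,1} = (4·0.2606962 − 0.2630693) / 3 = 0.2599052
R_{3,2} = (16·0.2599052 − 0.2599338) / 15 = 0.2599033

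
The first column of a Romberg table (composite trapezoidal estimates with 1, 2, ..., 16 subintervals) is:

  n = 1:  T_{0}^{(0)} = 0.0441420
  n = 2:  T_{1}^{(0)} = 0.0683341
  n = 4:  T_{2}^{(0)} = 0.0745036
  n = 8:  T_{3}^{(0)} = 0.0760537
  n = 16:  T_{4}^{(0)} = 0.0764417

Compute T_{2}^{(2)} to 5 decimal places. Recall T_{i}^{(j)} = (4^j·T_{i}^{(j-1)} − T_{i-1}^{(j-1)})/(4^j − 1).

T_{1}^{(1)} = 0.0683341 + (0.0683341 − 0.0441420)/3 = 0.0763981
T_{2}^{(1)} = (4·0.0745036 − 0.0683341) / 3 = 0.0765601
T_{2}^{(2)} = 0.0765601 + (0.0765601 − 0.0763981)/15 = 0.0765709

0.07657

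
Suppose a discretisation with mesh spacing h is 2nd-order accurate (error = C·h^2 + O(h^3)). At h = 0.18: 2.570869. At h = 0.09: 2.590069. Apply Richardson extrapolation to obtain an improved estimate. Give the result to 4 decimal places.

2.5965

Extrapolated value = (4·A(h/2) − A(h)) / (4 − 1)
= (4·2.590069 − 2.570869) / 3
= 7.789407 / 3 = 2.596469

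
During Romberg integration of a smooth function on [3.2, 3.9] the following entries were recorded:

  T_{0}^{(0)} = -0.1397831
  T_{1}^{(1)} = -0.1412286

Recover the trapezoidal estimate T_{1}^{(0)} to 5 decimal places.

From T_{1}^{(1)} = (4·T_{1}^{(0)} − T_{0}^{(0)})/3, solve for T_{1}^{(0)}:
4·T_{1}^{(0)} = 3·(-0.1412286) + (-0.1397831) = -0.5634689
T_{1}^{(0)} = -0.1408672

-0.14087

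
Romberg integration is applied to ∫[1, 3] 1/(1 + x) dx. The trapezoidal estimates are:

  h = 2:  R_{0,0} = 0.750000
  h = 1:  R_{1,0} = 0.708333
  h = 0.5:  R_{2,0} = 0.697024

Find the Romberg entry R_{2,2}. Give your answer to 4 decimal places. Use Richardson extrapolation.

0.6932

R_{1,1} = (4·0.708333 − 0.750000) / 3 = 0.694444
R_{2,1} = (4·0.697024 − 0.708333) / 3 = 0.693254
R_{2,2} = (16·0.693254 − 0.694444) / 15 = 0.693175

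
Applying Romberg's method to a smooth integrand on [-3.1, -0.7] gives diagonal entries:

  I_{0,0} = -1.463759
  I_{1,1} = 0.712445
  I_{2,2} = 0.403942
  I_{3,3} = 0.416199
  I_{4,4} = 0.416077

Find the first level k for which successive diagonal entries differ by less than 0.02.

k = 3

|I_{1,1} − I_{0,0}| = 2.176204 ≥ 0.02
|I_{2,2} − I_{1,1}| = 0.308503 ≥ 0.02
|I_{3,3} − I_{2,2}| = 0.012257 < 0.02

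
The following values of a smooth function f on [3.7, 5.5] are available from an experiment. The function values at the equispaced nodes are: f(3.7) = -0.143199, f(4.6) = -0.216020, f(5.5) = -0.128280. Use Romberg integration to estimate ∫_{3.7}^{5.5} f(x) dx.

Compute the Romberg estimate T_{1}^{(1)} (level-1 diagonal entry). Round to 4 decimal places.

T_{0}^{(0)} (trapezoid, 1 panel, h=1.8000): -0.244331
T_{1}^{(0)} (trapezoid, 2 panels, h=0.9000): -0.316584
T_{1}^{(1)} = -0.316584 + (-0.316584 − (-0.244331))/3 = -0.340668

-0.3407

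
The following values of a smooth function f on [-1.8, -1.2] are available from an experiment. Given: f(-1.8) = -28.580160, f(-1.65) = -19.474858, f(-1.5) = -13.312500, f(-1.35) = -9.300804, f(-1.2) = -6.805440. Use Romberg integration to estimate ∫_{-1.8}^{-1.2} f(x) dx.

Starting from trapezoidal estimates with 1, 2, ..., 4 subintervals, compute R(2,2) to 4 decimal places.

-8.8551

R(0,0) (trapezoid, 1 panel, h=0.6000): -10.615680
R(1,0) (trapezoid, 2 panels, h=0.3000): -9.301590
R(2,0) (trapezoid, 4 panels, h=0.1500): -8.967144
R(1,1) = -9.301590 + (-9.301590 − (-10.615680))/3 = -8.863560
R(2,1) = -8.967144 + (-8.967144 − (-9.301590))/3 = -8.855662
R(2,2) = -8.855662 + (-8.855662 − (-8.863560))/15 = -8.855135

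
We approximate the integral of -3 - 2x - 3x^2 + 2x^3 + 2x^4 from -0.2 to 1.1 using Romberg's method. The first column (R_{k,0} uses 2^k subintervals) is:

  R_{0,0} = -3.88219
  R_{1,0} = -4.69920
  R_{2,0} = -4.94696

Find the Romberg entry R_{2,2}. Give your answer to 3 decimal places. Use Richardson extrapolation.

Richardson extrapolation on the trapezoidal column (denominator 4−1=3):
R_{1,1} = (4·(-4.69920) − (-3.88219)) / 3 = -4.97154
R_{2,1} = (4·(-4.94696) − (-4.69920)) / 3 = -5.02955
R_{2,2} = -5.02955 + (-5.02955 − (-4.97154))/15 = -5.03342

-5.033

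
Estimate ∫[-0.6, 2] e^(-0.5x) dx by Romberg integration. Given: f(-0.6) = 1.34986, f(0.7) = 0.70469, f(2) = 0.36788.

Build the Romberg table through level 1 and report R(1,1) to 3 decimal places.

1.966

R(0,0) (trapezoid, 1 panel, h=2.6000): 2.23306
R(1,0) (trapezoid, 2 panels, h=1.3000): 2.03263
R(1,1) = 2.03263 + (2.03263 − 2.23306)/3 = 1.96582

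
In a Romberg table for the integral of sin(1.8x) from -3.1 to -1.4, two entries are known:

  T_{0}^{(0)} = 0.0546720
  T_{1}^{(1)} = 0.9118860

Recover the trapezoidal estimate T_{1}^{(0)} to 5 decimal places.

From T_{1}^{(1)} = (4·T_{1}^{(0)} − T_{0}^{(0)})/3, solve for T_{1}^{(0)}:
4·T_{1}^{(0)} = 3·0.9118860 + 0.0546720 = 2.7903300
T_{1}^{(0)} = 0.6975825

0.69758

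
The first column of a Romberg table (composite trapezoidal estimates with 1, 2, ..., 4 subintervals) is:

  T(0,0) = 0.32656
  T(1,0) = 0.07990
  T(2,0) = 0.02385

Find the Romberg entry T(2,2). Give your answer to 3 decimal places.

T(1,1) = 0.07990 + (0.07990 − 0.32656)/3 = -0.00232
T(2,1) = 0.02385 + (0.02385 − 0.07990)/3 = 0.00517
T(2,2) = 0.00517 + (0.00517 − (-0.00232))/15 = 0.00567

0.006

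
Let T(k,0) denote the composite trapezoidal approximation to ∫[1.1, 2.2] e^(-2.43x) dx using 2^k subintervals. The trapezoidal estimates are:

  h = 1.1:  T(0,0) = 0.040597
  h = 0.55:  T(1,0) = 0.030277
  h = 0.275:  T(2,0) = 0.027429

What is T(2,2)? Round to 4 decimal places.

Richardson extrapolation on the trapezoidal column (denominator 4−1=3):
T(1,1) = 0.030277 + (0.030277 − 0.040597)/3 = 0.026837
T(2,1) = (4·0.027429 − 0.030277) / 3 = 0.026480
T(2,2) = (16·0.026480 − 0.026837) / 15 = 0.026456

0.0265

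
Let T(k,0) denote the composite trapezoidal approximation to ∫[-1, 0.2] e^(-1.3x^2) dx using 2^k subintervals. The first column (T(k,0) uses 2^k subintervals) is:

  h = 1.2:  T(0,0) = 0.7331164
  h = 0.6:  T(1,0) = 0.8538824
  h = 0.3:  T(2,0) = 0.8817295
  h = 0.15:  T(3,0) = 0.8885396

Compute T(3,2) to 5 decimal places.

Richardson extrapolation on the trapezoidal column (denominator 4−1=3):
T(2,1) = (4·0.8817295 − 0.8538824) / 3 = 0.8910119
T(3,1) = 0.8885396 + (0.8885396 − 0.8817295)/3 = 0.8908096
T(3,2) = (16·0.8908096 − 0.8910119) / 15 = 0.8907961

0.89080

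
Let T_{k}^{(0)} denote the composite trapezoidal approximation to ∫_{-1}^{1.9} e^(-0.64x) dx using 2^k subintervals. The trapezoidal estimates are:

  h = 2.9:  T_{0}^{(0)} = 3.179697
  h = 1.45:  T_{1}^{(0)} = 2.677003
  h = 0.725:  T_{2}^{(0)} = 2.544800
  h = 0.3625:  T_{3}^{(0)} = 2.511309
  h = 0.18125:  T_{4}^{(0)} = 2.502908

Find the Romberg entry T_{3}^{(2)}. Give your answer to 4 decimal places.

Richardson extrapolation on the trapezoidal column (denominator 4−1=3):
T_{2}^{(1)} = 2.544800 + (2.544800 − 2.677003)/3 = 2.500732
T_{3}^{(1)} = 2.511309 + (2.511309 − 2.544800)/3 = 2.500145
T_{3}^{(2)} = (16·2.500145 − 2.500732) / 15 = 2.500106
(Column j=1 coincides with Simpson's rule on the same nodes.)

2.5001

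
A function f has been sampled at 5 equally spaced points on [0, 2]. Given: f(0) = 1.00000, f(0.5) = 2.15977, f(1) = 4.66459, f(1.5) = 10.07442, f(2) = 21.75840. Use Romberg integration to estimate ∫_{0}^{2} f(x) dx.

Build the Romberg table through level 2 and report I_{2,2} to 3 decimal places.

13.484

I_{0,0} (trapezoid, 1 panel, h=2.0000): 22.75840
I_{1,0} (trapezoid, 2 panels, h=1.0000): 16.04379
I_{2,0} (trapezoid, 4 panels, h=0.5000): 14.13899
I_{1,1} = 16.04379 + (16.04379 − 22.75840)/3 = 13.80559
I_{2,1} = 14.13899 + (14.13899 − 16.04379)/3 = 13.50406
I_{2,2} = 13.50406 + (13.50406 − 13.80559)/15 = 13.48396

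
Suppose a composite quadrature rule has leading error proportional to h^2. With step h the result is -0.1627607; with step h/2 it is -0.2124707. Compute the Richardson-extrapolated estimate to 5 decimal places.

-0.22904

The leading error scales as h^2; refining by a factor of 2 reduces it by 2^2 = 4.
Extrapolated value = (4·A(h/2) − A(h)) / (4 − 1)
= (4·(-0.2124707) − (-0.1627607)) / 3
= -0.6871221 / 3 = -0.2290407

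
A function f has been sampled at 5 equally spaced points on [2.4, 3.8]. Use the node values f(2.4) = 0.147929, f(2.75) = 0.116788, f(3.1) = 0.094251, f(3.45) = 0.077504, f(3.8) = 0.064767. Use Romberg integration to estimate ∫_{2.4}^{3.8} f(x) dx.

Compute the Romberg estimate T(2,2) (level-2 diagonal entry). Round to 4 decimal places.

0.1375

T(0,0) (trapezoid, 1 panel, h=1.4000): 0.148887
T(1,0) (trapezoid, 2 panels, h=0.7000): 0.140419
T(2,0) (trapezoid, 4 panels, h=0.3500): 0.138212
T(1,1) = 0.140419 + (0.140419 − 0.148887)/3 = 0.137596
T(2,1) = 0.138212 + (0.138212 − 0.140419)/3 = 0.137476
T(2,2) = 0.137476 + (0.137476 − 0.137596)/15 = 0.137468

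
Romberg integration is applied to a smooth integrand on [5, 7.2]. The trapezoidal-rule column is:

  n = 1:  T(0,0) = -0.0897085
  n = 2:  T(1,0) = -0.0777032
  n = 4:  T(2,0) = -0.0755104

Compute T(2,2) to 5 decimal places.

Richardson extrapolation on the trapezoidal column (denominator 4−1=3):
T(1,1) = (4·(-0.0777032) − (-0.0897085)) / 3 = -0.0737014
T(2,1) = (4·(-0.0755104) − (-0.0777032)) / 3 = -0.0747795
T(2,2) = -0.0747795 + (-0.0747795 − (-0.0737014))/15 = -0.0748514

-0.07485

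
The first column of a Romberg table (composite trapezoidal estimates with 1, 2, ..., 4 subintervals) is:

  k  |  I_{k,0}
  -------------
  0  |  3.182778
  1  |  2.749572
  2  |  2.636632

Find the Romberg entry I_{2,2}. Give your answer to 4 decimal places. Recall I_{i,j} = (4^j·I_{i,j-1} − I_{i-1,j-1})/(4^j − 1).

2.5986

Richardson extrapolation on the trapezoidal column (denominator 4−1=3):
I_{1,1} = (4·2.749572 − 3.182778) / 3 = 2.605170
I_{2,1} = (4·2.636632 − 2.749572) / 3 = 2.598985
I_{2,2} = 2.598985 + (2.598985 − 2.605170)/15 = 2.598573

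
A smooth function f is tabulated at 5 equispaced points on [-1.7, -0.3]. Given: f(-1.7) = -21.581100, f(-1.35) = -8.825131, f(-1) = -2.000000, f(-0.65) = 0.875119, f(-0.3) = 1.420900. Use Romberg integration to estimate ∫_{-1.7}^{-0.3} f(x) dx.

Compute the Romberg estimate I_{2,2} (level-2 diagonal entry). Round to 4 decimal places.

I_{0,0} (trapezoid, 1 panel, h=1.4000): -14.112140
I_{1,0} (trapezoid, 2 panels, h=0.7000): -8.456070
I_{2,0} (trapezoid, 4 panels, h=0.3500): -7.010539
I_{1,1} = -8.456070 + (-8.456070 − (-14.112140))/3 = -6.570713
I_{2,1} = -7.010539 + (-7.010539 − (-8.456070))/3 = -6.528695
I_{2,2} = -6.528695 + (-6.528695 − (-6.570713))/15 = -6.525894

-6.5259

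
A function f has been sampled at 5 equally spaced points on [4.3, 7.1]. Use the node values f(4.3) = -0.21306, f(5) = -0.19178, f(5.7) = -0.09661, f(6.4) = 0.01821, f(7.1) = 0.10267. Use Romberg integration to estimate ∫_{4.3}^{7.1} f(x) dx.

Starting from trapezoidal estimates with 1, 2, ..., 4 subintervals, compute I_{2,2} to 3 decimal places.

-0.233

I_{0,0} (trapezoid, 1 panel, h=2.8000): -0.15455
I_{1,0} (trapezoid, 2 panels, h=1.4000): -0.21253
I_{2,0} (trapezoid, 4 panels, h=0.7000): -0.22776
I_{1,1} = -0.21253 + (-0.21253 − (-0.15455))/3 = -0.23186
I_{2,1} = -0.22776 + (-0.22776 − (-0.21253))/3 = -0.23284
I_{2,2} = -0.23284 + (-0.23284 − (-0.23186))/15 = -0.23291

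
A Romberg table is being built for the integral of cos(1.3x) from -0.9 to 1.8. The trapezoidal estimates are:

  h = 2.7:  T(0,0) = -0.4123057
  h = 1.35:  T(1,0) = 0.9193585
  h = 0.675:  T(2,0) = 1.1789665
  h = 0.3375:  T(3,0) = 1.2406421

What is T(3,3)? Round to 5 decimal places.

T(1,1) = (4·0.9193585 − (-0.4123057)) / 3 = 1.3632466
T(2,1) = (4·1.1789665 − 0.9193585) / 3 = 1.2655025
T(3,1) = (4·1.2406421 − 1.1789665) / 3 = 1.2612006
T(2,2) = (16·1.2655025 − 1.3632466) / 15 = 1.2589862
T(3,2) = 1.2612006 + (1.2612006 − 1.2655025)/15 = 1.2609138
T(3,3) = (64·1.2609138 − 1.2589862) / 63 = 1.2609444

1.26094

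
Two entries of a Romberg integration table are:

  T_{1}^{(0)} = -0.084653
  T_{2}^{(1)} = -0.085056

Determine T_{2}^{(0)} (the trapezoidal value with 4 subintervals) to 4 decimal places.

-0.0850

From T_{2}^{(1)} = (4·T_{2}^{(0)} − T_{1}^{(0)})/3, solve for T_{2}^{(0)}:
4·T_{2}^{(0)} = 3·(-0.085056) + (-0.084653) = -0.339821
T_{2}^{(0)} = -0.084955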